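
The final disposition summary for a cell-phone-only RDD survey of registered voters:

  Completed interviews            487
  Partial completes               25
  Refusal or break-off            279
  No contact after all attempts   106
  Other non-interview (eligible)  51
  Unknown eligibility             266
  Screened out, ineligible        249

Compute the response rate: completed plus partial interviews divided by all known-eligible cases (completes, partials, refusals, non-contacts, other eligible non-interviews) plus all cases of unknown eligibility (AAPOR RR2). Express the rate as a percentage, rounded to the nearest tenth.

Top → 487 + 25 = 512
Denominator → 487 + 25 + 279 + 106 + 51 + 266 = 1214
RR2 = 512 / 1214 = 0.4217

42.2%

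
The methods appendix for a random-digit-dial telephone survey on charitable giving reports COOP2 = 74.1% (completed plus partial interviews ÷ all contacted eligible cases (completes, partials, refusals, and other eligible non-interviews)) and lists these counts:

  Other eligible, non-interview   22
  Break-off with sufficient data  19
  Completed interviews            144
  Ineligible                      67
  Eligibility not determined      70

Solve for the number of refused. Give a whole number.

Top → 144 + 19 = 163
COOP2 = 163 / D = 0.741
D = 163 / 0.741 = 220.0
Rest of base = 185
refused = 220.0 − 185 ≈ 35

35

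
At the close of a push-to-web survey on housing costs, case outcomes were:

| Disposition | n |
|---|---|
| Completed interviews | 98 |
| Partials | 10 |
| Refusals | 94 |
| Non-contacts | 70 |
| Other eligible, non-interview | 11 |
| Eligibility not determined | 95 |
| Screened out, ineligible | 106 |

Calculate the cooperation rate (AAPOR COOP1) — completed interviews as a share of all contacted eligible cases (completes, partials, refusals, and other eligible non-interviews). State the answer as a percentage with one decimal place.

46.0%

Num = 98
Base = 98 + 10 + 94 + 11 = 213
COOP1 = 98 / 213 = 0.4601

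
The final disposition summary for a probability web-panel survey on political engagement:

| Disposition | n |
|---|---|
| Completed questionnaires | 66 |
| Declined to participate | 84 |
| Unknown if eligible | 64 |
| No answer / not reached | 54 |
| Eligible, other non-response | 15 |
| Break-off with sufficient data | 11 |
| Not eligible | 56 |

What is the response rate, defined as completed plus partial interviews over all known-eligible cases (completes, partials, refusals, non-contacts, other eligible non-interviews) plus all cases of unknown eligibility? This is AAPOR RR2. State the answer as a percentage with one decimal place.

Num = 66 + 11 = 77
Base = 66 + 11 + 84 + 54 + 15 + 64 = 294
RR2 = 77 / 294 = 0.2619

26.2%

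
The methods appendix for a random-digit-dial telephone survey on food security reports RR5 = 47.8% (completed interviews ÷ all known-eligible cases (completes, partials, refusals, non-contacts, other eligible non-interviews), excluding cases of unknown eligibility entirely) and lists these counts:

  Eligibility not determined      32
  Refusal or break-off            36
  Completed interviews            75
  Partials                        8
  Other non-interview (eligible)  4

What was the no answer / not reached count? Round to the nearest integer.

34

RR5 = 75 / D = 0.478
D = 75 / 0.478 = 156.9
Rest of base = 123
no answer / not reached = 156.9 − 123 ≈ 34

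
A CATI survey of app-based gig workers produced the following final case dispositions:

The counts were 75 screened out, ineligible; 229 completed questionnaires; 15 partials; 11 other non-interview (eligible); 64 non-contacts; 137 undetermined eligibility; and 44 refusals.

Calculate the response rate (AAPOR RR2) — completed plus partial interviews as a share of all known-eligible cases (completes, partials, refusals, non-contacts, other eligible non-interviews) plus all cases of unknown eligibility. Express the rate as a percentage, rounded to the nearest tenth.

Top: 229 + 15 = 244
Denominator: 229 + 15 + 44 + 64 + 11 + 137 = 500
RR2 = 244 / 500 = 0.4880

48.8%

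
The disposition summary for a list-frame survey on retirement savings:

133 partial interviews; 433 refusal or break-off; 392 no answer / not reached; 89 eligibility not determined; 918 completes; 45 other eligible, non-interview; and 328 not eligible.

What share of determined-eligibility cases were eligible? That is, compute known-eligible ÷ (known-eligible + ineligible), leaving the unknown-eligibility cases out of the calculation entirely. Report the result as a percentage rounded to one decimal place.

Known eligible → 918 + 133 + 433 + 392 + 45 = 1921
e = 1921 / (1921 + 328) = 1921 / 2249 = 0.8542

85.4%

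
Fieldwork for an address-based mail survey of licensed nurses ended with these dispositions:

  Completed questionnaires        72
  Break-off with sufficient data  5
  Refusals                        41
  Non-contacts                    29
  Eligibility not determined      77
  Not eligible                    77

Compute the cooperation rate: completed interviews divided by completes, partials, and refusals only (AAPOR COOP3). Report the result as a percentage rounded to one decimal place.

Numerator: 72
Base: 72 + 5 + 41 = 118
COOP3 = 72 / 118 = 0.6102

61.0%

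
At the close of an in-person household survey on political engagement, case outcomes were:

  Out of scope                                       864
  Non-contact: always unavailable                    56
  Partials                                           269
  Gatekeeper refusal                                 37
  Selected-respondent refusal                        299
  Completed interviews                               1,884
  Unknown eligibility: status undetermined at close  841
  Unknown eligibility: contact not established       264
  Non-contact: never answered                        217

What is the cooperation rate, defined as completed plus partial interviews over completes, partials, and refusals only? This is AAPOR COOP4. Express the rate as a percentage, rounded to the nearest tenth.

86.5%

Declined to participate = 37 + 299 = 336
Non-contacts = 217 + 56 = 273
Undetermined eligibility = 264 + 841 = 1105
Num: 1884 + 269 = 2153
Denominator: 1884 + 269 + 336 = 2489
COOP4 = 2153 / 2489 = 0.8650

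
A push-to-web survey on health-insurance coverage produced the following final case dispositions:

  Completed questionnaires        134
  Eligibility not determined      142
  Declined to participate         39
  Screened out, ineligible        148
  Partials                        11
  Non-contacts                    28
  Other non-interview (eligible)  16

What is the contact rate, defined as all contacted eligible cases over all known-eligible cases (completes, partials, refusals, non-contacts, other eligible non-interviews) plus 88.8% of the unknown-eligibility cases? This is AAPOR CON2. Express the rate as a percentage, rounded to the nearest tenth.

Num → 134 + 11 + 39 + 16 = 200
Eligible (known) → 134 + 11 + 39 + 28 + 16 = 228
e × U → 0.8880 × 142 = 126.10
Denominator → 228 + 126.10 = 354.10
CON2 = 200 / 354.10 = 0.5648

56.5%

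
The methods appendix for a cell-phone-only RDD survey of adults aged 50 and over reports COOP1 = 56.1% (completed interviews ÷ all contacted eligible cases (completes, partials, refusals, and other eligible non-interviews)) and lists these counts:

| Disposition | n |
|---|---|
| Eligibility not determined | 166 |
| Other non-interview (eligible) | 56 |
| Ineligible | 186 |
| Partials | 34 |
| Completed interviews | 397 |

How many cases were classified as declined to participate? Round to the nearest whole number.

COOP1 = 397 / D = 0.561
D = 397 / 0.561 = 707.7
Rest of base = 487
declined to participate = 707.7 − 487 ≈ 221

221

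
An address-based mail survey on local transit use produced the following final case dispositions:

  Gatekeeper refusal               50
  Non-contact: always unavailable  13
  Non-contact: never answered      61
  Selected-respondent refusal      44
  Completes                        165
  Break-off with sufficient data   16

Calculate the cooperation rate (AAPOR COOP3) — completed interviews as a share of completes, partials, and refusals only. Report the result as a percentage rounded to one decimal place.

Refusal or break-off = 50 + 44 = 94
No answer / not reached = 61 + 13 = 74
Numerator → 165
Denom → 165 + 16 + 94 = 275
COOP3 = 165 / 275 = 0.6000

60.0%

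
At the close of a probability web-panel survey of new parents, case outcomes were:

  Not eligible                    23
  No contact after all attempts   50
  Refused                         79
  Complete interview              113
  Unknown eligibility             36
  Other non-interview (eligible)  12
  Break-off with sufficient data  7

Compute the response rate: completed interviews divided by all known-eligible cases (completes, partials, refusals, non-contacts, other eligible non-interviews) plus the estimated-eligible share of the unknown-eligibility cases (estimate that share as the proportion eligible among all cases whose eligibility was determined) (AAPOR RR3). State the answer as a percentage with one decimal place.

38.4%

Numerator: 113
Known eligible: 113 + 7 + 79 + 50 + 12 = 261
e = 261 / (261 + 23) = 261 / 284 = 0.9190
Estimated eligible among unknowns: 0.9190 × 36 = 33.08
Base: 261 + 33.08 = 294.08
RR3 = 113 / 294.08 = 0.3842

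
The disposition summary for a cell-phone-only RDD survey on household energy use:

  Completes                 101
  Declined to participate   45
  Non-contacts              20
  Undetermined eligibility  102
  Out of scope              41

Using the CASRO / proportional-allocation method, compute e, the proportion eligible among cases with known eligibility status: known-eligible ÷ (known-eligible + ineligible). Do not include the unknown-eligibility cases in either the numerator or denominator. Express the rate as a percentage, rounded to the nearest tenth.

Eligible (known) = 101 + 45 + 20 = 166
e = 166 / (166 + 41) = 166 / 207 = 0.8019

80.2%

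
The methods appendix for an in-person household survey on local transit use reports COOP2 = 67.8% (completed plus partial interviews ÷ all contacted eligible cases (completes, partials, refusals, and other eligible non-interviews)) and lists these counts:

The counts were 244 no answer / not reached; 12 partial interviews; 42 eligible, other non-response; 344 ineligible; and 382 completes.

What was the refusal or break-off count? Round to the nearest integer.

Top → 382 + 12 = 394
COOP2 = 394 / D = 0.678
D = 394 / 0.678 = 581.1
Other denominator terms total 436
refusal or break-off = 581.1 − 436 ≈ 145

145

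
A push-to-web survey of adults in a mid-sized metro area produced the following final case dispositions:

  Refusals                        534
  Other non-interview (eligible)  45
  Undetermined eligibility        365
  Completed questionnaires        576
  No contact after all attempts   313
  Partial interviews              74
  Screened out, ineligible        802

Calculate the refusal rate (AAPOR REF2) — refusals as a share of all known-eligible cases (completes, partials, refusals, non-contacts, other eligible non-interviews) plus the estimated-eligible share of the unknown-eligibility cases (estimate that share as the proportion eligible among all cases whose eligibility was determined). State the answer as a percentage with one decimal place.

Top: 534
Determined eligible: 576 + 74 + 534 + 313 + 45 = 1542
e = 1542 / (1542 + 802) = 1542 / 2344 = 0.6578
Eligible share of unknowns: 0.6578 × 365 = 240.10
Base: 1542 + 240.10 = 1782.10
REF2 = 534 / 1782.10 = 0.2996

30.0%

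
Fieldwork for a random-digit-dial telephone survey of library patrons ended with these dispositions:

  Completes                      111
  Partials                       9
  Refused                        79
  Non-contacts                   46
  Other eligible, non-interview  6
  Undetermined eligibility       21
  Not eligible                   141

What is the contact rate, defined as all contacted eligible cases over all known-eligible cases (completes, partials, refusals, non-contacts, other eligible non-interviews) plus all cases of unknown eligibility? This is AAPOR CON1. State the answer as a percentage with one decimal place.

Num: 111 + 9 + 79 + 6 = 205
Base: 111 + 9 + 79 + 46 + 6 + 21 = 272
CON1 = 205 / 272 = 0.7537

75.4%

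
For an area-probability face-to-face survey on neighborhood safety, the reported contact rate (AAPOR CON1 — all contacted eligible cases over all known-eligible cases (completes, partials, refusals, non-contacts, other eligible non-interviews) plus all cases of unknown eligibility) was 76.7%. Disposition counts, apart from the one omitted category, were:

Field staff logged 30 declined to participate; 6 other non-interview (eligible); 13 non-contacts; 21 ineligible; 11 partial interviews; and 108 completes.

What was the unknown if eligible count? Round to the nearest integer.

Num = 108 + 11 + 30 + 6 = 155
CON1 = 155 / D = 0.767
D = 155 / 0.767 = 202.1
Remaining denominator categories sum to 168
unknown if eligible = 202.1 − 168 ≈ 34

34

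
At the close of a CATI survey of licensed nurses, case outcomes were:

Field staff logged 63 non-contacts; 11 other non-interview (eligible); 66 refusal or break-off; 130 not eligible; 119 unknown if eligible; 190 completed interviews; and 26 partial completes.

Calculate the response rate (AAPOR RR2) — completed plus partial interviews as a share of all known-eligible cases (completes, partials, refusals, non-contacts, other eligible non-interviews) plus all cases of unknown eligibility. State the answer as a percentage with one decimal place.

Numerator: 190 + 26 = 216
Denominator: 190 + 26 + 66 + 63 + 11 + 119 = 475
RR2 = 216 / 475 = 0.4547

45.5%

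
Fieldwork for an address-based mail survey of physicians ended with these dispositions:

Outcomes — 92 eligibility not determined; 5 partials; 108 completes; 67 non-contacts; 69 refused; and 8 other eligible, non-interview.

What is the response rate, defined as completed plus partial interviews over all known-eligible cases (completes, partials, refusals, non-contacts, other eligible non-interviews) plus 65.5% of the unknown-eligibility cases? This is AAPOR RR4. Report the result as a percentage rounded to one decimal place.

35.6%

Num: 108 + 5 = 113
Determined eligible: 108 + 5 + 69 + 67 + 8 = 257
e × U: 0.6550 × 92 = 60.26
Base: 257 + 60.26 = 317.26
RR4 = 113 / 317.26 = 0.3562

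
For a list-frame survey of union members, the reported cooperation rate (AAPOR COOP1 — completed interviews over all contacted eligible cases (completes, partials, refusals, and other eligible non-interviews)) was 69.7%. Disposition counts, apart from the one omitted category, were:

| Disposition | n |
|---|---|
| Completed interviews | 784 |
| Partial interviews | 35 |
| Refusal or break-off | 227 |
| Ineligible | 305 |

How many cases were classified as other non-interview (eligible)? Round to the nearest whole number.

COOP1 = 784 / D = 0.697
D = 784 / 0.697 = 1124.8
Rest of base = 1046
other non-interview (eligible) = 1124.8 − 1046 ≈ 79

79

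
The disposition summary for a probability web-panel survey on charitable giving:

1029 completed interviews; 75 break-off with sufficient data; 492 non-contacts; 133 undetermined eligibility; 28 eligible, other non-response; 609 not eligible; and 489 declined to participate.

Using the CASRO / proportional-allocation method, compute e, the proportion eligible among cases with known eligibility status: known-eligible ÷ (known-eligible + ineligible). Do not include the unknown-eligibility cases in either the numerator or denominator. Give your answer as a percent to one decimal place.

77.6%

Determined eligible = 1029 + 75 + 489 + 492 + 28 = 2113
e = 2113 / (2113 + 609) = 2113 / 2722 = 0.7763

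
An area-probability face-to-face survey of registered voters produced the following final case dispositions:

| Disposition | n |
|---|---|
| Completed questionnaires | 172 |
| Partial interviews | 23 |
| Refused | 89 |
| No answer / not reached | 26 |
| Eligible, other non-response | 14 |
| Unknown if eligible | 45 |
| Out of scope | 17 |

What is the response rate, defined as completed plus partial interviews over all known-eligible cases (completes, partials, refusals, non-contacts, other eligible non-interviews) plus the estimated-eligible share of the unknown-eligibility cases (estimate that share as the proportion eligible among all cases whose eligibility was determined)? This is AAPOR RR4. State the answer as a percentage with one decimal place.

53.2%

Num → 172 + 23 = 195
Known eligible → 172 + 23 + 89 + 26 + 14 = 324
e = 324 / (324 + 17) = 324 / 341 = 0.9501
Estimated eligible among unknowns → 0.9501 × 45 = 42.75
Base → 324 + 42.75 = 366.75
RR4 = 195 / 366.75 = 0.5317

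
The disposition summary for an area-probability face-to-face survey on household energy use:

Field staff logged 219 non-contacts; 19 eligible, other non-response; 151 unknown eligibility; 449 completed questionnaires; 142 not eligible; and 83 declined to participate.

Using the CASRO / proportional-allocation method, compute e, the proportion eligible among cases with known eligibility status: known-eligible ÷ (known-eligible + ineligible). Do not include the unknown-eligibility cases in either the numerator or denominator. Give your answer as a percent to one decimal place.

Determined eligible = 449 + 83 + 219 + 19 = 770
e = 770 / (770 + 142) = 770 / 912 = 0.8443

84.4%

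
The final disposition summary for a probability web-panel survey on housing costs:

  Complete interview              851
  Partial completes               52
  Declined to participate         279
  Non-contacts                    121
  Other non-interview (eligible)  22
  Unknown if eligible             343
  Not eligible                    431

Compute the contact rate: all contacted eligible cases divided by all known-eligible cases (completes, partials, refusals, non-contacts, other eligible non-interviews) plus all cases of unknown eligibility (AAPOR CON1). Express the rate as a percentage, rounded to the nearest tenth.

72.2%

Top → 851 + 52 + 279 + 22 = 1204
Denominator → 851 + 52 + 279 + 121 + 22 + 343 = 1668
CON1 = 1204 / 1668 = 0.7218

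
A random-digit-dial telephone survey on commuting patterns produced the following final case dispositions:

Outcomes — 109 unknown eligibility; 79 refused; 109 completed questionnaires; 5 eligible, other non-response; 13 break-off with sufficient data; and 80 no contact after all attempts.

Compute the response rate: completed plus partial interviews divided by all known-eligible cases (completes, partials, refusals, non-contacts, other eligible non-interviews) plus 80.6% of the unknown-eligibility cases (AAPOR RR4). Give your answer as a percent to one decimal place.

Top → 109 + 13 = 122
Known eligible → 109 + 13 + 79 + 80 + 5 = 286
Estimated eligible among unknowns → 0.8060 × 109 = 87.85
Denom → 286 + 87.85 = 373.85
RR4 = 122 / 373.85 = 0.3263

32.6%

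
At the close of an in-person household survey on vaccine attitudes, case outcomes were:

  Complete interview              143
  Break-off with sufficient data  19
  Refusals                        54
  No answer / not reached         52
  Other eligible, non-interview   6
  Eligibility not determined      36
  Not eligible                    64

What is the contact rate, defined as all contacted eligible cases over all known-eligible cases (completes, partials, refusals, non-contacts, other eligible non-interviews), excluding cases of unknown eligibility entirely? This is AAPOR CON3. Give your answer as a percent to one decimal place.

Top → 143 + 19 + 54 + 6 = 222
Base → 143 + 19 + 54 + 52 + 6 = 274
CON3 = 222 / 274 = 0.8102

81.0%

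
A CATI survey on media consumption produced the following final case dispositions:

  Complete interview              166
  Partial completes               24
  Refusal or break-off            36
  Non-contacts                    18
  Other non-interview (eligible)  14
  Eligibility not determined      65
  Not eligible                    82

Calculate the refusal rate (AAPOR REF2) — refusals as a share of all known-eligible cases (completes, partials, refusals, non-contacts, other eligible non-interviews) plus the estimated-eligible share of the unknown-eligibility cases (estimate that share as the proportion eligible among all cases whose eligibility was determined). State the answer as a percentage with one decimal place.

Numerator → 36
Known eligible → 166 + 24 + 36 + 18 + 14 = 258
e = 258 / (258 + 82) = 258 / 340 = 0.7588
e × U → 0.7588 × 65 = 49.32
Denominator → 258 + 49.32 = 307.32
REF2 = 36 / 307.32 = 0.1171

11.7%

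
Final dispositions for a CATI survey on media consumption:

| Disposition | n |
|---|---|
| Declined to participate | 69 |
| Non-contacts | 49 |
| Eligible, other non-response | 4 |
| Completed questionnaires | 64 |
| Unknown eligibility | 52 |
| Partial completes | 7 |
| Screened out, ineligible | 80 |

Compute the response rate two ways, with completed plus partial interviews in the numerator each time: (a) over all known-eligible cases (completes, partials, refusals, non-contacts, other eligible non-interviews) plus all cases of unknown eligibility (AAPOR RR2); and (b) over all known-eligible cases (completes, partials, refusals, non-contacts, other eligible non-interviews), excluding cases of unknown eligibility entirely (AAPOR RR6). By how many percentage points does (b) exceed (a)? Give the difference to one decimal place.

Num = 64 + 7 = 71
Base = 64 + 7 + 69 + 49 + 4 + 52 = 245
RR2 = 71 / 245 = 0.2898
Base = 64 + 7 + 69 + 49 + 4 = 193
RR6 = 71 / 193 = 0.3679
Difference = 36.79 − 28.98 = 7.81 percentage points

7.8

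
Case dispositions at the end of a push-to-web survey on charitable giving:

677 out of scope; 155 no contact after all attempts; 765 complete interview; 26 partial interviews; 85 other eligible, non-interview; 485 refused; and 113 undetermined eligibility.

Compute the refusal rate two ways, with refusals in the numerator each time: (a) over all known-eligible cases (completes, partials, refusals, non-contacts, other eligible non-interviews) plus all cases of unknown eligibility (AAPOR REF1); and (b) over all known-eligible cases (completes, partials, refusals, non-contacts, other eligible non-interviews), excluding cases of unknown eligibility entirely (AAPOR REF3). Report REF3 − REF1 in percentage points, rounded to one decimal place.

Num: 485
Denom: 765 + 26 + 485 + 155 + 85 + 113 = 1629
REF1 = 485 / 1629 = 0.2977
Denom: 765 + 26 + 485 + 155 + 85 = 1516
REF3 = 485 / 1516 = 0.3199
Difference = 31.99 − 29.77 = 2.22 percentage points

2.2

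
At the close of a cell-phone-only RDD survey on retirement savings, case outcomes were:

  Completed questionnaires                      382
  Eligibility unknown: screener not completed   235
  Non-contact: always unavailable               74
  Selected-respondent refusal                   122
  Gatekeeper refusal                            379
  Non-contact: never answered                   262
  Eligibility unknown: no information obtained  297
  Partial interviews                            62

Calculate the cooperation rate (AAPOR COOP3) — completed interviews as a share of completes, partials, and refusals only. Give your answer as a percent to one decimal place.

40.4%

Refusals = 379 + 122 = 501
No contact after all attempts = 262 + 74 = 336
Unknown if eligible = 235 + 297 = 532
Num → 382
Denom → 382 + 62 + 501 = 945
COOP3 = 382 / 945 = 0.4042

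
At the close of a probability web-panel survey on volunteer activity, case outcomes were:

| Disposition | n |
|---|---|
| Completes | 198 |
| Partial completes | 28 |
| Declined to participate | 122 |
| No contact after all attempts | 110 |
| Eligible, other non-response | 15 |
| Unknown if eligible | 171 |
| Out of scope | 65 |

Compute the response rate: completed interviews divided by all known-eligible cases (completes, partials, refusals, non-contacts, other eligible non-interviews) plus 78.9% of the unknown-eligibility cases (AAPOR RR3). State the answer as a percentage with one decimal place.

Numerator: 198
Known eligible: 198 + 28 + 122 + 110 + 15 = 473
Eligible share of unknowns: 0.7890 × 171 = 134.92
Denom: 473 + 134.92 = 607.92
RR3 = 198 / 607.92 = 0.3257

32.6%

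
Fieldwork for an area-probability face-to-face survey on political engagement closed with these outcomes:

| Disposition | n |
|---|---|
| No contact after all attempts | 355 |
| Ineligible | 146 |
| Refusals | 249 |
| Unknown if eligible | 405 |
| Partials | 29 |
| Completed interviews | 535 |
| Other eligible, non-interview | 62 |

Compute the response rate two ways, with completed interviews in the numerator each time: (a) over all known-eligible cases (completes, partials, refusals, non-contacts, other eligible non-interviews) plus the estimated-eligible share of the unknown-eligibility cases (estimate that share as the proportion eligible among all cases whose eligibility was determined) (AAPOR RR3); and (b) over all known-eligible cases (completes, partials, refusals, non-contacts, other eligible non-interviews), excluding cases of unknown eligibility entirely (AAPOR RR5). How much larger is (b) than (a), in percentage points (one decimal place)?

Top → 535
Known eligible → 535 + 29 + 249 + 355 + 62 = 1230
e = 1230 / (1230 + 146) = 1230 / 1376 = 0.8939
e × U → 0.8939 × 405 = 362.03
Base → 1230 + 362.03 = 1592.03
RR3 = 535 / 1592.03 = 0.3360
Base → 535 + 29 + 249 + 355 + 62 = 1230
RR5 = 535 / 1230 = 0.4350
Difference = 43.50 − 33.60 = 9.90 percentage points

9.9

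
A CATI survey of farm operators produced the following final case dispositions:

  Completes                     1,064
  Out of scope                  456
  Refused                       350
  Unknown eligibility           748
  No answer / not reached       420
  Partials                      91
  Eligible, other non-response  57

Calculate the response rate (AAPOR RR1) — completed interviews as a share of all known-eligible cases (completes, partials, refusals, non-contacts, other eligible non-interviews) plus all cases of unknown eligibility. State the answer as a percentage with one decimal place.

39.0%

Numerator: 1064
Denominator: 1064 + 91 + 350 + 420 + 57 + 748 = 2730
RR1 = 1064 / 2730 = 0.3897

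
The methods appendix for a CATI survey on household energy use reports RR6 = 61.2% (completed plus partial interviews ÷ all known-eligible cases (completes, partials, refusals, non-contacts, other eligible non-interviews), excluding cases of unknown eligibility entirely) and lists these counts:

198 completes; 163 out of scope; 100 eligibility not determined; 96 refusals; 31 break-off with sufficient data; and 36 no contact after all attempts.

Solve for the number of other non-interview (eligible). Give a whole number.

Numerator: 198 + 31 = 229
RR6 = 229 / D = 0.612
D = 229 / 0.612 = 374.2
Rest of base = 361
other non-interview (eligible) = 374.2 − 361 ≈ 13

13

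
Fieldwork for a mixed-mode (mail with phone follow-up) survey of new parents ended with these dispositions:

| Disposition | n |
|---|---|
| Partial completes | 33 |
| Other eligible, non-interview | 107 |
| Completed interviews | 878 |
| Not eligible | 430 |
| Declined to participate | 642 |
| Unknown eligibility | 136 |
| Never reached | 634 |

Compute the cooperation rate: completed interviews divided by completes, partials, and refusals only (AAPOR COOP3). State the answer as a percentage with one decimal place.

Num: 878
Denom: 878 + 33 + 642 = 1553
COOP3 = 878 / 1553 = 0.5654

56.5%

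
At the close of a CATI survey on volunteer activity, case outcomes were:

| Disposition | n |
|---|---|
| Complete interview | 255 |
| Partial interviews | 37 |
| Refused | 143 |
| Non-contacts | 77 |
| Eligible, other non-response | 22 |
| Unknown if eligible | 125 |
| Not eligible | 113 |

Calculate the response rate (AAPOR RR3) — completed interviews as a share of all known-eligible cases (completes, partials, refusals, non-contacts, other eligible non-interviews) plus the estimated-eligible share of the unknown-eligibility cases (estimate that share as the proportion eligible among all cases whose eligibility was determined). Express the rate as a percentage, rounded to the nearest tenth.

40.0%

Top: 255
Determined eligible: 255 + 37 + 143 + 77 + 22 = 534
e = 534 / (534 + 113) = 534 / 647 = 0.8253
Estimated eligible among unknowns: 0.8253 × 125 = 103.16
Denominator: 534 + 103.16 = 637.16
RR3 = 255 / 637.16 = 0.4002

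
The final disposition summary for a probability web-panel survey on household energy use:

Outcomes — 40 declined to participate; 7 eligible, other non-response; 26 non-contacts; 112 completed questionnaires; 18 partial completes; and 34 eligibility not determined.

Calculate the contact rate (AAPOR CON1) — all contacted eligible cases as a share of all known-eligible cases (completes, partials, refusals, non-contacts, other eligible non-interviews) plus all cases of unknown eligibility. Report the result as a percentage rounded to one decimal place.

Top → 112 + 18 + 40 + 7 = 177
Denominator → 112 + 18 + 40 + 26 + 7 + 34 = 237
CON1 = 177 / 237 = 0.7468

74.7%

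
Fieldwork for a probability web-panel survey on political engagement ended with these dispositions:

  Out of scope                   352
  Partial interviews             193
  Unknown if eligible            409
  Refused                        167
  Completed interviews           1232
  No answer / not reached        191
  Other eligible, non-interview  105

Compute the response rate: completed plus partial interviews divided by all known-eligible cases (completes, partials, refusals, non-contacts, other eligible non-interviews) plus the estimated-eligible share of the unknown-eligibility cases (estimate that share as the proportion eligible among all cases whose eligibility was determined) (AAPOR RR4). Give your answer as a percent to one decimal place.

Top → 1232 + 193 = 1425
Determined eligible → 1232 + 193 + 167 + 191 + 105 = 1888
e = 1888 / (1888 + 352) = 1888 / 2240 = 0.8429
Estimated eligible among unknowns → 0.8429 × 409 = 344.75
Base → 1888 + 344.75 = 2232.75
RR4 = 1425 / 2232.75 = 0.6382

63.8%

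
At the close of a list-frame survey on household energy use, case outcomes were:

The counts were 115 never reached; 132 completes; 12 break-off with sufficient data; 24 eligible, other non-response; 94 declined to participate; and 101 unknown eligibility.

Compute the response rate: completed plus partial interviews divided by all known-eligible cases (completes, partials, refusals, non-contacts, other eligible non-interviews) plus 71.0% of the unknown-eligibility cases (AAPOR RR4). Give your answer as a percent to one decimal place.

Top = 132 + 12 = 144
Eligible (known) = 132 + 12 + 94 + 115 + 24 = 377
Estimated eligible among unknowns = 0.7100 × 101 = 71.71
Base = 377 + 71.71 = 448.71
RR4 = 144 / 448.71 = 0.3209

32.1%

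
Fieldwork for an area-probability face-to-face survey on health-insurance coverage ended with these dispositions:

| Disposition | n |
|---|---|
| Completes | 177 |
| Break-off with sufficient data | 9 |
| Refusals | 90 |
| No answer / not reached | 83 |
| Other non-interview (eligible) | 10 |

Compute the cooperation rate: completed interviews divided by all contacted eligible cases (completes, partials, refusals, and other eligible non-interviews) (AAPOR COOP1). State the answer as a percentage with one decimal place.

Top = 177
Denominator = 177 + 9 + 90 + 10 = 286
COOP1 = 177 / 286 = 0.6189

61.9%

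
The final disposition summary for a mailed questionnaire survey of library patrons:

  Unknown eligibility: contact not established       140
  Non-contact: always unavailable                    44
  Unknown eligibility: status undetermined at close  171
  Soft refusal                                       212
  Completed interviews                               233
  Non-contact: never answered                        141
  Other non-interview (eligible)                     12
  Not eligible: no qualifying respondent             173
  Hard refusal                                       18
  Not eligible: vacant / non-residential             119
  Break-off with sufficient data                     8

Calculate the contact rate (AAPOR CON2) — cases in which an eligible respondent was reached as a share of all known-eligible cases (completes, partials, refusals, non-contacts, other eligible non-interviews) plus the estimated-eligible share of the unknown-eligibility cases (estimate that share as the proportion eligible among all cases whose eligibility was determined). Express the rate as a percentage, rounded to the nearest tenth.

54.6%

Declined to participate = 18 + 212 = 230
No answer / not reached = 141 + 44 = 185
Undetermined eligibility = 140 + 171 = 311
Not eligible = 173 + 119 = 292
Numerator: 233 + 8 + 230 + 12 = 483
Known eligible: 233 + 8 + 230 + 185 + 12 = 668
e = 668 / (668 + 292) = 668 / 960 = 0.6958
e × U: 0.6958 × 311 = 216.39
Denominator: 668 + 216.39 = 884.39
CON2 = 483 / 884.39 = 0.5461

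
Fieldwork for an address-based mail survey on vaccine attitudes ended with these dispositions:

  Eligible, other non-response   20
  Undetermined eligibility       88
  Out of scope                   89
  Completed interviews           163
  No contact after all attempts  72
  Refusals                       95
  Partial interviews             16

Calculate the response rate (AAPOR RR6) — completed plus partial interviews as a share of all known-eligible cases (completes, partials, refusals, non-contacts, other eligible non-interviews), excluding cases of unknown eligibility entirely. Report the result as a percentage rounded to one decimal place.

Top: 163 + 16 = 179
Base: 163 + 16 + 95 + 72 + 20 = 366
RR6 = 179 / 366 = 0.4891

48.9%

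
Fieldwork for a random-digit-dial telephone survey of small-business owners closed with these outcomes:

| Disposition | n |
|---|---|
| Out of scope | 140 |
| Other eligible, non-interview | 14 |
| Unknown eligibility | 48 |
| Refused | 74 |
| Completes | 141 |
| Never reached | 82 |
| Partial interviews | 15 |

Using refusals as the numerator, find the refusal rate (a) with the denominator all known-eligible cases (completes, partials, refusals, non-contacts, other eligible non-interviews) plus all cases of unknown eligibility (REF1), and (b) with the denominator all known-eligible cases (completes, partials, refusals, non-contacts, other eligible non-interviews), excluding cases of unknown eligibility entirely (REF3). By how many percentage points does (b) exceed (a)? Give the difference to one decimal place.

2.9

Num: 74
Denom: 141 + 15 + 74 + 82 + 14 + 48 = 374
REF1 = 74 / 374 = 0.1979
Denom: 141 + 15 + 74 + 82 + 14 = 326
REF3 = 74 / 326 = 0.2270
Difference = 22.70 − 19.79 = 2.91 percentage points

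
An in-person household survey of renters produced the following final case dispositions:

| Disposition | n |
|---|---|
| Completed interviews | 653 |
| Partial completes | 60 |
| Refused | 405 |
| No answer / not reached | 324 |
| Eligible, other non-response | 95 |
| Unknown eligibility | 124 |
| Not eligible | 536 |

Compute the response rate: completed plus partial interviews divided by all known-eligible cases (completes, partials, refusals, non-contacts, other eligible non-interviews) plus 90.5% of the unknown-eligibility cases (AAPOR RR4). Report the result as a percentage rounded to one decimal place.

Num = 653 + 60 = 713
Determined eligible = 653 + 60 + 405 + 324 + 95 = 1537
Eligible share of unknowns = 0.9050 × 124 = 112.22
Denominator = 1537 + 112.22 = 1649.22
RR4 = 713 / 1649.22 = 0.4323

43.2%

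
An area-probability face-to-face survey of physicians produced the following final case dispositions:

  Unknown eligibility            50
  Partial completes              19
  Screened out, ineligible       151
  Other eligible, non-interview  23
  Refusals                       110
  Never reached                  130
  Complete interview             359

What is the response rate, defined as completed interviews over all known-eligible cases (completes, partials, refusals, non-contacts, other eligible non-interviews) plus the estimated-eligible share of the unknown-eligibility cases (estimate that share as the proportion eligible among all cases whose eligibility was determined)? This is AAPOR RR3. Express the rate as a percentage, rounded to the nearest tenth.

Numerator → 359
Eligible (known) → 359 + 19 + 110 + 130 + 23 = 641
e = 641 / (641 + 151) = 641 / 792 = 0.8093
Estimated eligible among unknowns → 0.8093 × 50 = 40.47
Base → 641 + 40.47 = 681.47
RR3 = 359 / 681.47 = 0.5268

52.7%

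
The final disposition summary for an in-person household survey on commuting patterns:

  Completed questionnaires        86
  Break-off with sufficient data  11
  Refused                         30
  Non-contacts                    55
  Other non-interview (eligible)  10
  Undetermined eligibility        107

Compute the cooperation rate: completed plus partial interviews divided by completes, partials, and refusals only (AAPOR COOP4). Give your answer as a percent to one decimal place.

76.4%

Numerator: 86 + 11 = 97
Denominator: 86 + 11 + 30 = 127
COOP4 = 97 / 127 = 0.7638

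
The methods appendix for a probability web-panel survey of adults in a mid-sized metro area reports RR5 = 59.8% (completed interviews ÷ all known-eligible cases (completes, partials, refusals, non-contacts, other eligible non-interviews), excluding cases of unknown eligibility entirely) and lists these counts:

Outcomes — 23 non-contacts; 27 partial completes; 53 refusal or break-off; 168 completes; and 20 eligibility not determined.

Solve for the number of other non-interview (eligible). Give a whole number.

10

RR5 = 168 / D = 0.598
D = 168 / 0.598 = 280.9
Other denominator terms total 271
other non-interview (eligible) = 280.9 − 271 ≈ 10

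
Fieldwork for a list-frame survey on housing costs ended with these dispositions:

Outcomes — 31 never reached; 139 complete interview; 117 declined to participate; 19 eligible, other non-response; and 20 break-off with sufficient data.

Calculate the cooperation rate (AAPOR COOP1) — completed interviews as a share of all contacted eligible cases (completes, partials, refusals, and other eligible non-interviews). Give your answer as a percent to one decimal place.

47.1%

Num: 139
Denominator: 139 + 20 + 117 + 19 = 295
COOP1 = 139 / 295 = 0.4712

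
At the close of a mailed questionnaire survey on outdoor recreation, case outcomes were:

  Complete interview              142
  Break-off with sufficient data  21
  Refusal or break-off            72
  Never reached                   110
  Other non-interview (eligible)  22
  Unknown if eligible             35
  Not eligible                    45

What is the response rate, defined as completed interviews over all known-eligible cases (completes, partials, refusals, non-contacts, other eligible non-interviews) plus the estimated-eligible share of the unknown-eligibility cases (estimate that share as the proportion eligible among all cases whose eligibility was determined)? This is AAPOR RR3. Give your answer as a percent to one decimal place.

35.7%

Numerator = 142
Known eligible = 142 + 21 + 72 + 110 + 22 = 367
e = 367 / (367 + 45) = 367 / 412 = 0.8908
Eligible share of unknowns = 0.8908 × 35 = 31.18
Denom = 367 + 31.18 = 398.18
RR3 = 142 / 398.18 = 0.3566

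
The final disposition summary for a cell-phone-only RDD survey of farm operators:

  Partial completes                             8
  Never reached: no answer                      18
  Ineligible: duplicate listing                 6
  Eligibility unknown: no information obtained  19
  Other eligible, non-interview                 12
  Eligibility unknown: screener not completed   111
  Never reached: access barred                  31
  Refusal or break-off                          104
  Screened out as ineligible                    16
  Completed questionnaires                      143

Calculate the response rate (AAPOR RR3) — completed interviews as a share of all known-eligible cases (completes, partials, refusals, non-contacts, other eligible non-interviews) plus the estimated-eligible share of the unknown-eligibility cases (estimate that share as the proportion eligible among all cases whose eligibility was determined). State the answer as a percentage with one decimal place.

32.7%

No answer / not reached = 18 + 31 = 49
Undetermined eligibility = 111 + 19 = 130
Not eligible = 16 + 6 = 22
Top: 143
Determined eligible: 143 + 8 + 104 + 49 + 12 = 316
e = 316 / (316 + 22) = 316 / 338 = 0.9349
Eligible share of unknowns: 0.9349 × 130 = 121.54
Denom: 316 + 121.54 = 437.54
RR3 = 143 / 437.54 = 0.3268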